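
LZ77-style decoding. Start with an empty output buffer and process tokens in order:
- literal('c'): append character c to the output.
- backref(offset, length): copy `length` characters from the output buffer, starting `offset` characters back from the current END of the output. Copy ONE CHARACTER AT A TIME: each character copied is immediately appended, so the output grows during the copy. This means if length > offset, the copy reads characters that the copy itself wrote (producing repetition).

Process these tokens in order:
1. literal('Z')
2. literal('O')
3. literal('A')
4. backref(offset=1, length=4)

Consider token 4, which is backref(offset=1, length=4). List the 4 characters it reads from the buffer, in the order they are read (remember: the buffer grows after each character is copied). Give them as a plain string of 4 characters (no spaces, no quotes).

Token 1: literal('Z'). Output: "Z"
Token 2: literal('O'). Output: "ZO"
Token 3: literal('A'). Output: "ZOA"
Token 4: backref(off=1, len=4). Buffer before: "ZOA" (len 3)
  byte 1: read out[2]='A', append. Buffer now: "ZOAA"
  byte 2: read out[3]='A', append. Buffer now: "ZOAAA"
  byte 3: read out[4]='A', append. Buffer now: "ZOAAAA"
  byte 4: read out[5]='A', append. Buffer now: "ZOAAAAA"

Answer: AAAA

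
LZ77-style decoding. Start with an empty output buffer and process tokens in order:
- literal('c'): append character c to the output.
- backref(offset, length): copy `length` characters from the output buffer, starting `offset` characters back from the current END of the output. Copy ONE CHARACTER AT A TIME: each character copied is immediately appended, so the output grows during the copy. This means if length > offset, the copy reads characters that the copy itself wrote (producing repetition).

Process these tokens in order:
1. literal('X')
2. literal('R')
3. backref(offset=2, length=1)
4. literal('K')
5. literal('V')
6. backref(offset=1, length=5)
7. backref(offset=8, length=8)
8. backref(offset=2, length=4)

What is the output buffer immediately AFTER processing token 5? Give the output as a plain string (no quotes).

Answer: XRXKV

Derivation:
Token 1: literal('X'). Output: "X"
Token 2: literal('R'). Output: "XR"
Token 3: backref(off=2, len=1). Copied 'X' from pos 0. Output: "XRX"
Token 4: literal('K'). Output: "XRXK"
Token 5: literal('V'). Output: "XRXKV"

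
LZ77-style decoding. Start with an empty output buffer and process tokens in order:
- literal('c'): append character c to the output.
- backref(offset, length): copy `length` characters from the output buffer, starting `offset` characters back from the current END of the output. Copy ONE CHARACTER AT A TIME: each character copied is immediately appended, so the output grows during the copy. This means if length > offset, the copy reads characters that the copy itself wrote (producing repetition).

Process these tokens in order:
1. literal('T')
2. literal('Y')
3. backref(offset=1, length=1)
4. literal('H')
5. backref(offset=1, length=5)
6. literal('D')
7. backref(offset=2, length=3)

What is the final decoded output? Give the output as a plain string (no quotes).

Token 1: literal('T'). Output: "T"
Token 2: literal('Y'). Output: "TY"
Token 3: backref(off=1, len=1). Copied 'Y' from pos 1. Output: "TYY"
Token 4: literal('H'). Output: "TYYH"
Token 5: backref(off=1, len=5) (overlapping!). Copied 'HHHHH' from pos 3. Output: "TYYHHHHHH"
Token 6: literal('D'). Output: "TYYHHHHHHD"
Token 7: backref(off=2, len=3) (overlapping!). Copied 'HDH' from pos 8. Output: "TYYHHHHHHDHDH"

Answer: TYYHHHHHHDHDH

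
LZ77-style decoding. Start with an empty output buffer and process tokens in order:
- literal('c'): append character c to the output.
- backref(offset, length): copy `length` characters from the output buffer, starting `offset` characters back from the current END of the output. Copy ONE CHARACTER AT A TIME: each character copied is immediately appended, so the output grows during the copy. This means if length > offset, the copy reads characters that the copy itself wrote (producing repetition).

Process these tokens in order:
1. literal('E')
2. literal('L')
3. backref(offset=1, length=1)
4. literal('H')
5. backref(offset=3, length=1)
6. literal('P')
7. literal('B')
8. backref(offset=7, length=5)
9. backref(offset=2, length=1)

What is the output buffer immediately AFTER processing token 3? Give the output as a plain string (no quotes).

Answer: ELL

Derivation:
Token 1: literal('E'). Output: "E"
Token 2: literal('L'). Output: "EL"
Token 3: backref(off=1, len=1). Copied 'L' from pos 1. Output: "ELL"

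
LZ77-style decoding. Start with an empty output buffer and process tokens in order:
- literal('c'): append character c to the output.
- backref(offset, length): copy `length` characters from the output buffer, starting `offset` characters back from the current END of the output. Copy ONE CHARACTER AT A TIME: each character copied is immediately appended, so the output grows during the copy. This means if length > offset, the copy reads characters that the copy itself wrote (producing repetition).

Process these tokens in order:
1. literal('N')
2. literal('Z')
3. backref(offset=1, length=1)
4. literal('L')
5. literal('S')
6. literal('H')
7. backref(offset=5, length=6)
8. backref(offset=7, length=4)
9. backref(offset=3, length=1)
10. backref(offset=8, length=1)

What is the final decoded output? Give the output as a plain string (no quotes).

Token 1: literal('N'). Output: "N"
Token 2: literal('Z'). Output: "NZ"
Token 3: backref(off=1, len=1). Copied 'Z' from pos 1. Output: "NZZ"
Token 4: literal('L'). Output: "NZZL"
Token 5: literal('S'). Output: "NZZLS"
Token 6: literal('H'). Output: "NZZLSH"
Token 7: backref(off=5, len=6) (overlapping!). Copied 'ZZLSHZ' from pos 1. Output: "NZZLSHZZLSHZ"
Token 8: backref(off=7, len=4). Copied 'HZZL' from pos 5. Output: "NZZLSHZZLSHZHZZL"
Token 9: backref(off=3, len=1). Copied 'Z' from pos 13. Output: "NZZLSHZZLSHZHZZLZ"
Token 10: backref(off=8, len=1). Copied 'S' from pos 9. Output: "NZZLSHZZLSHZHZZLZS"

Answer: NZZLSHZZLSHZHZZLZS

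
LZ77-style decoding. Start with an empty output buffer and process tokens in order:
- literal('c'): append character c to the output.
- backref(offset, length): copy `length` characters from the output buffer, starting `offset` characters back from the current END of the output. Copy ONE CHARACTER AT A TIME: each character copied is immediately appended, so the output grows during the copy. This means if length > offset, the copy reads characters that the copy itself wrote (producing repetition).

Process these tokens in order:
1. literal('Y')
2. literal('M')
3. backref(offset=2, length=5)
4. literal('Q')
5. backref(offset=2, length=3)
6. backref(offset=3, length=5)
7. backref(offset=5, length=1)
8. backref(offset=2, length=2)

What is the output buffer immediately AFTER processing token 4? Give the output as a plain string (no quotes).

Token 1: literal('Y'). Output: "Y"
Token 2: literal('M'). Output: "YM"
Token 3: backref(off=2, len=5) (overlapping!). Copied 'YMYMY' from pos 0. Output: "YMYMYMY"
Token 4: literal('Q'). Output: "YMYMYMYQ"

Answer: YMYMYMYQ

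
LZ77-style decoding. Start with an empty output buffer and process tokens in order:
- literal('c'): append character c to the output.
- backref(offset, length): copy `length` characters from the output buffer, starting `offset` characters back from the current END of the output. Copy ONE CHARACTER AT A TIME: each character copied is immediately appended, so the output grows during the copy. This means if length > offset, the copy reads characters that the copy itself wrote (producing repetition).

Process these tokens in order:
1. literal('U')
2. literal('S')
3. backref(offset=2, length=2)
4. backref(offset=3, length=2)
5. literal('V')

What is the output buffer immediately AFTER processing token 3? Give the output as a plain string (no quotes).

Answer: USUS

Derivation:
Token 1: literal('U'). Output: "U"
Token 2: literal('S'). Output: "US"
Token 3: backref(off=2, len=2). Copied 'US' from pos 0. Output: "USUS"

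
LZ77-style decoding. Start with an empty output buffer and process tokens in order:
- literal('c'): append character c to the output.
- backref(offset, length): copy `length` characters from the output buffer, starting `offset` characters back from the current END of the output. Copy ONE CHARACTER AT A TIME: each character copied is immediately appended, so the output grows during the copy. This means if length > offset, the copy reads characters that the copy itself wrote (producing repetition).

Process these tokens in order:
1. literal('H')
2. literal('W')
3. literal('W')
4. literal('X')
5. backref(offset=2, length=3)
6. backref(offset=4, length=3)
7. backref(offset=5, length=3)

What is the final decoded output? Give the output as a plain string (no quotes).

Answer: HWWXWXWXWXXWX

Derivation:
Token 1: literal('H'). Output: "H"
Token 2: literal('W'). Output: "HW"
Token 3: literal('W'). Output: "HWW"
Token 4: literal('X'). Output: "HWWX"
Token 5: backref(off=2, len=3) (overlapping!). Copied 'WXW' from pos 2. Output: "HWWXWXW"
Token 6: backref(off=4, len=3). Copied 'XWX' from pos 3. Output: "HWWXWXWXWX"
Token 7: backref(off=5, len=3). Copied 'XWX' from pos 5. Output: "HWWXWXWXWXXWX"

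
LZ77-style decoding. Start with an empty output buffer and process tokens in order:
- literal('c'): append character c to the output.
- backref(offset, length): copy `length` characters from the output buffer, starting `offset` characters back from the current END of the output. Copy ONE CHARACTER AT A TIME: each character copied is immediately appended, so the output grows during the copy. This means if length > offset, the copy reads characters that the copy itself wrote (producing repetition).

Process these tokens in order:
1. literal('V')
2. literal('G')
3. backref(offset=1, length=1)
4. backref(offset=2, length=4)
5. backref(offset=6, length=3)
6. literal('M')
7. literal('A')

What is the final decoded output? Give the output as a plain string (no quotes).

Token 1: literal('V'). Output: "V"
Token 2: literal('G'). Output: "VG"
Token 3: backref(off=1, len=1). Copied 'G' from pos 1. Output: "VGG"
Token 4: backref(off=2, len=4) (overlapping!). Copied 'GGGG' from pos 1. Output: "VGGGGGG"
Token 5: backref(off=6, len=3). Copied 'GGG' from pos 1. Output: "VGGGGGGGGG"
Token 6: literal('M'). Output: "VGGGGGGGGGM"
Token 7: literal('A'). Output: "VGGGGGGGGGMA"

Answer: VGGGGGGGGGMA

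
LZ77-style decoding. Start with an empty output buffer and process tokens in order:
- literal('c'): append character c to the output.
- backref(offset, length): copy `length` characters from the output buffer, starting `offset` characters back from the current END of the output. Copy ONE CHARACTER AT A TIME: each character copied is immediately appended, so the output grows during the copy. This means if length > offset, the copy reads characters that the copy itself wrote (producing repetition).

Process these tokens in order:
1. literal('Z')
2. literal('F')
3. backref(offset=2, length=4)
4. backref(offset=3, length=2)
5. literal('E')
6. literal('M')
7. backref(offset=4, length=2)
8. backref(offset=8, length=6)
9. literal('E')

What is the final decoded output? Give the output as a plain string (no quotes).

Token 1: literal('Z'). Output: "Z"
Token 2: literal('F'). Output: "ZF"
Token 3: backref(off=2, len=4) (overlapping!). Copied 'ZFZF' from pos 0. Output: "ZFZFZF"
Token 4: backref(off=3, len=2). Copied 'FZ' from pos 3. Output: "ZFZFZFFZ"
Token 5: literal('E'). Output: "ZFZFZFFZE"
Token 6: literal('M'). Output: "ZFZFZFFZEM"
Token 7: backref(off=4, len=2). Copied 'FZ' from pos 6. Output: "ZFZFZFFZEMFZ"
Token 8: backref(off=8, len=6). Copied 'ZFFZEM' from pos 4. Output: "ZFZFZFFZEMFZZFFZEM"
Token 9: literal('E'). Output: "ZFZFZFFZEMFZZFFZEME"

Answer: ZFZFZFFZEMFZZFFZEME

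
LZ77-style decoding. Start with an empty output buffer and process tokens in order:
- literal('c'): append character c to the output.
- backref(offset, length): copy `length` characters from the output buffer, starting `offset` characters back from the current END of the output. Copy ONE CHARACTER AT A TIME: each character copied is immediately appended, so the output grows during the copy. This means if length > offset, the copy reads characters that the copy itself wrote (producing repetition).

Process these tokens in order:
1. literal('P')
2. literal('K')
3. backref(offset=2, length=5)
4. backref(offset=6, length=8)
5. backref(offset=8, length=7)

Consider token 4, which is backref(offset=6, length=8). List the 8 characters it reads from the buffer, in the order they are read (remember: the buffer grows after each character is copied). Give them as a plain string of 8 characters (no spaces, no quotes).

Token 1: literal('P'). Output: "P"
Token 2: literal('K'). Output: "PK"
Token 3: backref(off=2, len=5) (overlapping!). Copied 'PKPKP' from pos 0. Output: "PKPKPKP"
Token 4: backref(off=6, len=8). Buffer before: "PKPKPKP" (len 7)
  byte 1: read out[1]='K', append. Buffer now: "PKPKPKPK"
  byte 2: read out[2]='P', append. Buffer now: "PKPKPKPKP"
  byte 3: read out[3]='K', append. Buffer now: "PKPKPKPKPK"
  byte 4: read out[4]='P', append. Buffer now: "PKPKPKPKPKP"
  byte 5: read out[5]='K', append. Buffer now: "PKPKPKPKPKPK"
  byte 6: read out[6]='P', append. Buffer now: "PKPKPKPKPKPKP"
  byte 7: read out[7]='K', append. Buffer now: "PKPKPKPKPKPKPK"
  byte 8: read out[8]='P', append. Buffer now: "PKPKPKPKPKPKPKP"

Answer: KPKPKPKP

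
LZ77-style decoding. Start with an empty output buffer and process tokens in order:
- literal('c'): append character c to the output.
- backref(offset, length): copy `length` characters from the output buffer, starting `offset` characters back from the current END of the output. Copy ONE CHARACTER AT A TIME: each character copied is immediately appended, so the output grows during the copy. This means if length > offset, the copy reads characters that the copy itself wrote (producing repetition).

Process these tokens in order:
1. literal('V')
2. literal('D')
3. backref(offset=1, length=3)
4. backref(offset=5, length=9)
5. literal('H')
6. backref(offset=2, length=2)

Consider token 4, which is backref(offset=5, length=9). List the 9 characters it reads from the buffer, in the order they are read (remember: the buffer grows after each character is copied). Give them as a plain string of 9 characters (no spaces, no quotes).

Token 1: literal('V'). Output: "V"
Token 2: literal('D'). Output: "VD"
Token 3: backref(off=1, len=3) (overlapping!). Copied 'DDD' from pos 1. Output: "VDDDD"
Token 4: backref(off=5, len=9). Buffer before: "VDDDD" (len 5)
  byte 1: read out[0]='V', append. Buffer now: "VDDDDV"
  byte 2: read out[1]='D', append. Buffer now: "VDDDDVD"
  byte 3: read out[2]='D', append. Buffer now: "VDDDDVDD"
  byte 4: read out[3]='D', append. Buffer now: "VDDDDVDDD"
  byte 5: read out[4]='D', append. Buffer now: "VDDDDVDDDD"
  byte 6: read out[5]='V', append. Buffer now: "VDDDDVDDDDV"
  byte 7: read out[6]='D', append. Buffer now: "VDDDDVDDDDVD"
  byte 8: read out[7]='D', append. Buffer now: "VDDDDVDDDDVDD"
  byte 9: read out[8]='D', append. Buffer now: "VDDDDVDDDDVDDD"

Answer: VDDDDVDDD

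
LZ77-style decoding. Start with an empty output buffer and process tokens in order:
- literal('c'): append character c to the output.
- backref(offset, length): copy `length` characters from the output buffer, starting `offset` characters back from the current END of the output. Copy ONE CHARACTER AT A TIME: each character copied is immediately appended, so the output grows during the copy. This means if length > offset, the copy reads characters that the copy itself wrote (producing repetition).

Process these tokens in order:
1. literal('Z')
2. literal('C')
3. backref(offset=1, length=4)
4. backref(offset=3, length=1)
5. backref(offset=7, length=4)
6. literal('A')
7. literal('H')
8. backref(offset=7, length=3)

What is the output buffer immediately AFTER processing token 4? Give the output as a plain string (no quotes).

Token 1: literal('Z'). Output: "Z"
Token 2: literal('C'). Output: "ZC"
Token 3: backref(off=1, len=4) (overlapping!). Copied 'CCCC' from pos 1. Output: "ZCCCCC"
Token 4: backref(off=3, len=1). Copied 'C' from pos 3. Output: "ZCCCCCC"

Answer: ZCCCCCC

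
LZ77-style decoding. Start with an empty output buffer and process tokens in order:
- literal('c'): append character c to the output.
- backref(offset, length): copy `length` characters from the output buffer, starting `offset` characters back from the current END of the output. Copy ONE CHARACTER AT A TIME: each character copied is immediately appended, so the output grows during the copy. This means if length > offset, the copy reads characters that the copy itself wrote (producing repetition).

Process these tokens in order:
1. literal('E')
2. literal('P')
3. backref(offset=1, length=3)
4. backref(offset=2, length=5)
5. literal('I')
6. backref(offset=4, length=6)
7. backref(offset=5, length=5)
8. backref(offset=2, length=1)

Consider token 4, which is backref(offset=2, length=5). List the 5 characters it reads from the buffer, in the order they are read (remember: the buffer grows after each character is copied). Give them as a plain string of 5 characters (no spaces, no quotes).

Token 1: literal('E'). Output: "E"
Token 2: literal('P'). Output: "EP"
Token 3: backref(off=1, len=3) (overlapping!). Copied 'PPP' from pos 1. Output: "EPPPP"
Token 4: backref(off=2, len=5). Buffer before: "EPPPP" (len 5)
  byte 1: read out[3]='P', append. Buffer now: "EPPPPP"
  byte 2: read out[4]='P', append. Buffer now: "EPPPPPP"
  byte 3: read out[5]='P', append. Buffer now: "EPPPPPPP"
  byte 4: read out[6]='P', append. Buffer now: "EPPPPPPPP"
  byte 5: read out[7]='P', append. Buffer now: "EPPPPPPPPP"

Answer: PPPPP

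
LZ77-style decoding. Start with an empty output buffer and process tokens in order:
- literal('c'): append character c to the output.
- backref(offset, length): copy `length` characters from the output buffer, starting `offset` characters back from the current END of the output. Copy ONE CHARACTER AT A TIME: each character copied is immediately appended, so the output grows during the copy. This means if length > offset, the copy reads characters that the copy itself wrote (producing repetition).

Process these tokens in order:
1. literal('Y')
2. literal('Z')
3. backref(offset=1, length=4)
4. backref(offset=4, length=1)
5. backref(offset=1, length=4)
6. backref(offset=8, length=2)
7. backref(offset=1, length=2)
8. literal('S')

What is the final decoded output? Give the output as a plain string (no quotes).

Answer: YZZZZZZZZZZZZZZS

Derivation:
Token 1: literal('Y'). Output: "Y"
Token 2: literal('Z'). Output: "YZ"
Token 3: backref(off=1, len=4) (overlapping!). Copied 'ZZZZ' from pos 1. Output: "YZZZZZ"
Token 4: backref(off=4, len=1). Copied 'Z' from pos 2. Output: "YZZZZZZ"
Token 5: backref(off=1, len=4) (overlapping!). Copied 'ZZZZ' from pos 6. Output: "YZZZZZZZZZZ"
Token 6: backref(off=8, len=2). Copied 'ZZ' from pos 3. Output: "YZZZZZZZZZZZZ"
Token 7: backref(off=1, len=2) (overlapping!). Copied 'ZZ' from pos 12. Output: "YZZZZZZZZZZZZZZ"
Token 8: literal('S'). Output: "YZZZZZZZZZZZZZZS"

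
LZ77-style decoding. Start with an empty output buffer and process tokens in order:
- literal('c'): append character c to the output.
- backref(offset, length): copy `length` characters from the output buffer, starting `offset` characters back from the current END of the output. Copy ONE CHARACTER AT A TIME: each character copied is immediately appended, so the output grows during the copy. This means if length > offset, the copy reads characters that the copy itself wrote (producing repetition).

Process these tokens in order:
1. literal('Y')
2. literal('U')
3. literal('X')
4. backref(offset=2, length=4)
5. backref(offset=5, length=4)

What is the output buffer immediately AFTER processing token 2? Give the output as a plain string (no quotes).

Token 1: literal('Y'). Output: "Y"
Token 2: literal('U'). Output: "YU"

Answer: YU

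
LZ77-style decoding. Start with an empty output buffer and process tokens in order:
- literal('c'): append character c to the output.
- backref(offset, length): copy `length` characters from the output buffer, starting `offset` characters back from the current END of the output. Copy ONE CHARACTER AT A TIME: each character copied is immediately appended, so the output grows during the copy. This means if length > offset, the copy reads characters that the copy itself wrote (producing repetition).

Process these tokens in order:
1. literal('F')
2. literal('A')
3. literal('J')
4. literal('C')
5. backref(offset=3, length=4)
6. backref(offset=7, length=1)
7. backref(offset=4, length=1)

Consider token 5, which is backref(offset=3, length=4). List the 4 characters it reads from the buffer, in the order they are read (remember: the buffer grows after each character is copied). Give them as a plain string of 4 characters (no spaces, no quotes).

Token 1: literal('F'). Output: "F"
Token 2: literal('A'). Output: "FA"
Token 3: literal('J'). Output: "FAJ"
Token 4: literal('C'). Output: "FAJC"
Token 5: backref(off=3, len=4). Buffer before: "FAJC" (len 4)
  byte 1: read out[1]='A', append. Buffer now: "FAJCA"
  byte 2: read out[2]='J', append. Buffer now: "FAJCAJ"
  byte 3: read out[3]='C', append. Buffer now: "FAJCAJC"
  byte 4: read out[4]='A', append. Buffer now: "FAJCAJCA"

Answer: AJCA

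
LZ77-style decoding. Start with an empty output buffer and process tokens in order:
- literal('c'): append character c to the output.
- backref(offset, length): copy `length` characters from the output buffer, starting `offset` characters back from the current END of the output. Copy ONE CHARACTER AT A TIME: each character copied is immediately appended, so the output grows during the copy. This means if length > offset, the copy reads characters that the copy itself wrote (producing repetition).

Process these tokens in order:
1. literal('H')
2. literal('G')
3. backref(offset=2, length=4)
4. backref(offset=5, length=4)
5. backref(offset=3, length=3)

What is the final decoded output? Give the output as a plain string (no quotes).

Token 1: literal('H'). Output: "H"
Token 2: literal('G'). Output: "HG"
Token 3: backref(off=2, len=4) (overlapping!). Copied 'HGHG' from pos 0. Output: "HGHGHG"
Token 4: backref(off=5, len=4). Copied 'GHGH' from pos 1. Output: "HGHGHGGHGH"
Token 5: backref(off=3, len=3). Copied 'HGH' from pos 7. Output: "HGHGHGGHGHHGH"

Answer: HGHGHGGHGHHGH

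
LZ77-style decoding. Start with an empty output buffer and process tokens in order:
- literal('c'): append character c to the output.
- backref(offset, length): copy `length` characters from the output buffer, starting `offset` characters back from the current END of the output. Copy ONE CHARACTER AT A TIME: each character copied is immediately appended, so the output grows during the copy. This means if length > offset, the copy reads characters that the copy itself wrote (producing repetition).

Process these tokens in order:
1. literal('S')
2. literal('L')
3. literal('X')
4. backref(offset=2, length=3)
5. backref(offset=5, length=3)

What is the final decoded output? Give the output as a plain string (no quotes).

Answer: SLXLXLLXL

Derivation:
Token 1: literal('S'). Output: "S"
Token 2: literal('L'). Output: "SL"
Token 3: literal('X'). Output: "SLX"
Token 4: backref(off=2, len=3) (overlapping!). Copied 'LXL' from pos 1. Output: "SLXLXL"
Token 5: backref(off=5, len=3). Copied 'LXL' from pos 1. Output: "SLXLXLLXL"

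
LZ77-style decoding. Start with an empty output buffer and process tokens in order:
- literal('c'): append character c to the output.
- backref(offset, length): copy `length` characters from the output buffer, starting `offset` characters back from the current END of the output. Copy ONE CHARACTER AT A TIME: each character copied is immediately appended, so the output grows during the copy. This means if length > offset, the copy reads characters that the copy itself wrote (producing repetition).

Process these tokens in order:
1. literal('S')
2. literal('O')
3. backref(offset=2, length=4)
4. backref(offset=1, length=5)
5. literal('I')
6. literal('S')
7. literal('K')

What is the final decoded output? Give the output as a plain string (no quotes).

Token 1: literal('S'). Output: "S"
Token 2: literal('O'). Output: "SO"
Token 3: backref(off=2, len=4) (overlapping!). Copied 'SOSO' from pos 0. Output: "SOSOSO"
Token 4: backref(off=1, len=5) (overlapping!). Copied 'OOOOO' from pos 5. Output: "SOSOSOOOOOO"
Token 5: literal('I'). Output: "SOSOSOOOOOOI"
Token 6: literal('S'). Output: "SOSOSOOOOOOIS"
Token 7: literal('K'). Output: "SOSOSOOOOOOISK"

Answer: SOSOSOOOOOOISK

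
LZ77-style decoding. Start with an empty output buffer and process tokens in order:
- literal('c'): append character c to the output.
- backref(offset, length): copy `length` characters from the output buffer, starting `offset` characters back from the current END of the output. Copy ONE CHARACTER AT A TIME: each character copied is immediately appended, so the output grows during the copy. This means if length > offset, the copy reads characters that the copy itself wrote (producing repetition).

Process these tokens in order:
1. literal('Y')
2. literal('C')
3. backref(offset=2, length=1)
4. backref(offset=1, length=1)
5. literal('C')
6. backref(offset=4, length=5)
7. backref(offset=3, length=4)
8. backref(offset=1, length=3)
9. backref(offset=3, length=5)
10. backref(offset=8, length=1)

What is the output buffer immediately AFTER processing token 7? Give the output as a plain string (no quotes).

Answer: YCYYCCYYCCYCCY

Derivation:
Token 1: literal('Y'). Output: "Y"
Token 2: literal('C'). Output: "YC"
Token 3: backref(off=2, len=1). Copied 'Y' from pos 0. Output: "YCY"
Token 4: backref(off=1, len=1). Copied 'Y' from pos 2. Output: "YCYY"
Token 5: literal('C'). Output: "YCYYC"
Token 6: backref(off=4, len=5) (overlapping!). Copied 'CYYCC' from pos 1. Output: "YCYYCCYYCC"
Token 7: backref(off=3, len=4) (overlapping!). Copied 'YCCY' from pos 7. Output: "YCYYCCYYCCYCCY"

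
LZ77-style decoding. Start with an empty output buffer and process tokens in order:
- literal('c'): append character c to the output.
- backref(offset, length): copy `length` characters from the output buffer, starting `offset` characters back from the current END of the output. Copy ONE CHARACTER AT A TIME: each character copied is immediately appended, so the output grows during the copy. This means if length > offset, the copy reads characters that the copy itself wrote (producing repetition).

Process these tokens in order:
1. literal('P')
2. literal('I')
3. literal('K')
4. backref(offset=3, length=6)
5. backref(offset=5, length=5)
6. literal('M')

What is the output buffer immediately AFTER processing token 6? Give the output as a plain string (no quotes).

Token 1: literal('P'). Output: "P"
Token 2: literal('I'). Output: "PI"
Token 3: literal('K'). Output: "PIK"
Token 4: backref(off=3, len=6) (overlapping!). Copied 'PIKPIK' from pos 0. Output: "PIKPIKPIK"
Token 5: backref(off=5, len=5). Copied 'IKPIK' from pos 4. Output: "PIKPIKPIKIKPIK"
Token 6: literal('M'). Output: "PIKPIKPIKIKPIKM"

Answer: PIKPIKPIKIKPIKM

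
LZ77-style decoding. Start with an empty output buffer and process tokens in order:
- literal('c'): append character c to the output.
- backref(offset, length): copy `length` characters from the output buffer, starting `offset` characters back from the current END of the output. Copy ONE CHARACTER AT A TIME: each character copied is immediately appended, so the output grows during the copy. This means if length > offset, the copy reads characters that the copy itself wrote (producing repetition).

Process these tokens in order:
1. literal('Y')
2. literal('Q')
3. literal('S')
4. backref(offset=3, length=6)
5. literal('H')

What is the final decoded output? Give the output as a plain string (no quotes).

Answer: YQSYQSYQSH

Derivation:
Token 1: literal('Y'). Output: "Y"
Token 2: literal('Q'). Output: "YQ"
Token 3: literal('S'). Output: "YQS"
Token 4: backref(off=3, len=6) (overlapping!). Copied 'YQSYQS' from pos 0. Output: "YQSYQSYQS"
Token 5: literal('H'). Output: "YQSYQSYQSH"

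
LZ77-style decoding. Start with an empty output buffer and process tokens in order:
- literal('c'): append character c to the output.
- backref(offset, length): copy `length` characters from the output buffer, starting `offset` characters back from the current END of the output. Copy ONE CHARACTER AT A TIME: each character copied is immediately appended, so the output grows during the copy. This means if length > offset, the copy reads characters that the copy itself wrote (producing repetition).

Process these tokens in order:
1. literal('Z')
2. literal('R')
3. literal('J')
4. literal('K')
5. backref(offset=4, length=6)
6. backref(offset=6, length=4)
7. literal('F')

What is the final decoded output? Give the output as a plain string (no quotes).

Token 1: literal('Z'). Output: "Z"
Token 2: literal('R'). Output: "ZR"
Token 3: literal('J'). Output: "ZRJ"
Token 4: literal('K'). Output: "ZRJK"
Token 5: backref(off=4, len=6) (overlapping!). Copied 'ZRJKZR' from pos 0. Output: "ZRJKZRJKZR"
Token 6: backref(off=6, len=4). Copied 'ZRJK' from pos 4. Output: "ZRJKZRJKZRZRJK"
Token 7: literal('F'). Output: "ZRJKZRJKZRZRJKF"

Answer: ZRJKZRJKZRZRJKF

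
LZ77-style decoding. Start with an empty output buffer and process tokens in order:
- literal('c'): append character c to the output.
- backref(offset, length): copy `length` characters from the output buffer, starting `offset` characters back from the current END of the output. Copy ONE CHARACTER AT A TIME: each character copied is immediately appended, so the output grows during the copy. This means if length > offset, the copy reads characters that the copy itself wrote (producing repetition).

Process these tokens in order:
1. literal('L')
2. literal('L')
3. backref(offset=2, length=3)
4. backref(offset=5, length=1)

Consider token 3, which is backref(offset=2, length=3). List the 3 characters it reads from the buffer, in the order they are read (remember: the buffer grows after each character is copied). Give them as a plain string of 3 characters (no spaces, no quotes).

Token 1: literal('L'). Output: "L"
Token 2: literal('L'). Output: "LL"
Token 3: backref(off=2, len=3). Buffer before: "LL" (len 2)
  byte 1: read out[0]='L', append. Buffer now: "LLL"
  byte 2: read out[1]='L', append. Buffer now: "LLLL"
  byte 3: read out[2]='L', append. Buffer now: "LLLLL"

Answer: LLL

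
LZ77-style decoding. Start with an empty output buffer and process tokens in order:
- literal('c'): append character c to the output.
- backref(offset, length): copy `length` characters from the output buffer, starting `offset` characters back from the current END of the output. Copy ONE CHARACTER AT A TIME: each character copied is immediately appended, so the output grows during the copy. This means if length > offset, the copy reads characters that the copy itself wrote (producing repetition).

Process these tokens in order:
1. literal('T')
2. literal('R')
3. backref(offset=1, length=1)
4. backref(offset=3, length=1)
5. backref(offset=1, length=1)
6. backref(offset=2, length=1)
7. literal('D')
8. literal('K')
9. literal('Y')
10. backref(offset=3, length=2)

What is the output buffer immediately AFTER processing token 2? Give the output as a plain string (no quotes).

Token 1: literal('T'). Output: "T"
Token 2: literal('R'). Output: "TR"

Answer: TR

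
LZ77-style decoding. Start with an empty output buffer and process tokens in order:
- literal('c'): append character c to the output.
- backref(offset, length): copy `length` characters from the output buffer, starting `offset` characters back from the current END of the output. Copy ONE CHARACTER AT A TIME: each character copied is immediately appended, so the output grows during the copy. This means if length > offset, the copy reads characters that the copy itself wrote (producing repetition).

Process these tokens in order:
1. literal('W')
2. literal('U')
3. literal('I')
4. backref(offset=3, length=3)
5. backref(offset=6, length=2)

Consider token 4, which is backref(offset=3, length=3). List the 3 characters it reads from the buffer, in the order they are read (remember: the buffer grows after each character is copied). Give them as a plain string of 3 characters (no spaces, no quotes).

Answer: WUI

Derivation:
Token 1: literal('W'). Output: "W"
Token 2: literal('U'). Output: "WU"
Token 3: literal('I'). Output: "WUI"
Token 4: backref(off=3, len=3). Buffer before: "WUI" (len 3)
  byte 1: read out[0]='W', append. Buffer now: "WUIW"
  byte 2: read out[1]='U', append. Buffer now: "WUIWU"
  byte 3: read out[2]='I', append. Buffer now: "WUIWUI"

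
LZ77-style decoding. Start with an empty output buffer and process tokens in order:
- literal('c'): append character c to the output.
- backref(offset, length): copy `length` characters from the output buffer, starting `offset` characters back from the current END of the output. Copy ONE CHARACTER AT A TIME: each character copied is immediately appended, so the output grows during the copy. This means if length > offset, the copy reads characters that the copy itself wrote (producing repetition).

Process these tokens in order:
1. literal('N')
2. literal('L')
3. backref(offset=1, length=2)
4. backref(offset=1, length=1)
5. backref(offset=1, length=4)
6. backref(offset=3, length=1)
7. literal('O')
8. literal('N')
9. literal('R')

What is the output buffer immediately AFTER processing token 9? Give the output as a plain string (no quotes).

Token 1: literal('N'). Output: "N"
Token 2: literal('L'). Output: "NL"
Token 3: backref(off=1, len=2) (overlapping!). Copied 'LL' from pos 1. Output: "NLLL"
Token 4: backref(off=1, len=1). Copied 'L' from pos 3. Output: "NLLLL"
Token 5: backref(off=1, len=4) (overlapping!). Copied 'LLLL' from pos 4. Output: "NLLLLLLLL"
Token 6: backref(off=3, len=1). Copied 'L' from pos 6. Output: "NLLLLLLLLL"
Token 7: literal('O'). Output: "NLLLLLLLLLO"
Token 8: literal('N'). Output: "NLLLLLLLLLON"
Token 9: literal('R'). Output: "NLLLLLLLLLONR"

Answer: NLLLLLLLLLONR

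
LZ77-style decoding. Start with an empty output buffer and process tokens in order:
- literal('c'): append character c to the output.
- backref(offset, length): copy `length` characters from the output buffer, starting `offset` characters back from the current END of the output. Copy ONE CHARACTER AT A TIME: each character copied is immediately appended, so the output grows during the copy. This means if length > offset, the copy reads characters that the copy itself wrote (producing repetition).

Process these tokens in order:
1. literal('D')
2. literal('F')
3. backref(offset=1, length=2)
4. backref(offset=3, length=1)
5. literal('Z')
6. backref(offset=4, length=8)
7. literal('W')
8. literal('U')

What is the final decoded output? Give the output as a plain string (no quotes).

Token 1: literal('D'). Output: "D"
Token 2: literal('F'). Output: "DF"
Token 3: backref(off=1, len=2) (overlapping!). Copied 'FF' from pos 1. Output: "DFFF"
Token 4: backref(off=3, len=1). Copied 'F' from pos 1. Output: "DFFFF"
Token 5: literal('Z'). Output: "DFFFFZ"
Token 6: backref(off=4, len=8) (overlapping!). Copied 'FFFZFFFZ' from pos 2. Output: "DFFFFZFFFZFFFZ"
Token 7: literal('W'). Output: "DFFFFZFFFZFFFZW"
Token 8: literal('U'). Output: "DFFFFZFFFZFFFZWU"

Answer: DFFFFZFFFZFFFZWU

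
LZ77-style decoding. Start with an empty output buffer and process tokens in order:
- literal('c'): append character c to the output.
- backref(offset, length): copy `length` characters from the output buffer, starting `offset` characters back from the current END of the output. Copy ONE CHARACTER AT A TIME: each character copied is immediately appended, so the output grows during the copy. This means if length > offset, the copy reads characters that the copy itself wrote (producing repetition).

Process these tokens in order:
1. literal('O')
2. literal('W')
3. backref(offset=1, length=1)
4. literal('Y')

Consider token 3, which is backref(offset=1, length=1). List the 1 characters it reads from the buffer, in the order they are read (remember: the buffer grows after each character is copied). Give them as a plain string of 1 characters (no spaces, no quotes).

Answer: W

Derivation:
Token 1: literal('O'). Output: "O"
Token 2: literal('W'). Output: "OW"
Token 3: backref(off=1, len=1). Buffer before: "OW" (len 2)
  byte 1: read out[1]='W', append. Buffer now: "OWW"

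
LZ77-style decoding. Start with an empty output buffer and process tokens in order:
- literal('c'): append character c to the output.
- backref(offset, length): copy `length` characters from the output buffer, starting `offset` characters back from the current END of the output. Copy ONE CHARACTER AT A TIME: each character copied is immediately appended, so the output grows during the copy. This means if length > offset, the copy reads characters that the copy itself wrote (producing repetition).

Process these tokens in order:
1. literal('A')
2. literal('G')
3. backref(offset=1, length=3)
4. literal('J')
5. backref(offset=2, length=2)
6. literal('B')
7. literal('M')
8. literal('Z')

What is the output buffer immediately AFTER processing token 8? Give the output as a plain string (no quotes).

Token 1: literal('A'). Output: "A"
Token 2: literal('G'). Output: "AG"
Token 3: backref(off=1, len=3) (overlapping!). Copied 'GGG' from pos 1. Output: "AGGGG"
Token 4: literal('J'). Output: "AGGGGJ"
Token 5: backref(off=2, len=2). Copied 'GJ' from pos 4. Output: "AGGGGJGJ"
Token 6: literal('B'). Output: "AGGGGJGJB"
Token 7: literal('M'). Output: "AGGGGJGJBM"
Token 8: literal('Z'). Output: "AGGGGJGJBMZ"

Answer: AGGGGJGJBMZ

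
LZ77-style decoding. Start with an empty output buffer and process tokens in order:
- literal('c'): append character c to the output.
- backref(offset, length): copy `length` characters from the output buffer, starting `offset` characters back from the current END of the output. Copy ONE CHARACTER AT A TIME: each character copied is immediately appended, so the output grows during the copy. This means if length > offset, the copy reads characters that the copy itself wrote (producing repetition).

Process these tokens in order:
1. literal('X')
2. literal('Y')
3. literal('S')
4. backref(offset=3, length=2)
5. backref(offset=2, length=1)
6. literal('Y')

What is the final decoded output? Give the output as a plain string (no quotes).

Answer: XYSXYXY

Derivation:
Token 1: literal('X'). Output: "X"
Token 2: literal('Y'). Output: "XY"
Token 3: literal('S'). Output: "XYS"
Token 4: backref(off=3, len=2). Copied 'XY' from pos 0. Output: "XYSXY"
Token 5: backref(off=2, len=1). Copied 'X' from pos 3. Output: "XYSXYX"
Token 6: literal('Y'). Output: "XYSXYXY"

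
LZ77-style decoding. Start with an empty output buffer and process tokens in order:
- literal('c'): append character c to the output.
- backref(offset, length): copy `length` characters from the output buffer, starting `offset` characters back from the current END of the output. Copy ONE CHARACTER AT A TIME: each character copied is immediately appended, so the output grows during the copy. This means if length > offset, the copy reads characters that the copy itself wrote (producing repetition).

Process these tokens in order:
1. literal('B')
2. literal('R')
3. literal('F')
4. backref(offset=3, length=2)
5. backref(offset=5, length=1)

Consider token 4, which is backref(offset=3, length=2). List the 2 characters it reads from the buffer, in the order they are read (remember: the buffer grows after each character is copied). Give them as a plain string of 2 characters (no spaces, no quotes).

Answer: BR

Derivation:
Token 1: literal('B'). Output: "B"
Token 2: literal('R'). Output: "BR"
Token 3: literal('F'). Output: "BRF"
Token 4: backref(off=3, len=2). Buffer before: "BRF" (len 3)
  byte 1: read out[0]='B', append. Buffer now: "BRFB"
  byte 2: read out[1]='R', append. Buffer now: "BRFBR"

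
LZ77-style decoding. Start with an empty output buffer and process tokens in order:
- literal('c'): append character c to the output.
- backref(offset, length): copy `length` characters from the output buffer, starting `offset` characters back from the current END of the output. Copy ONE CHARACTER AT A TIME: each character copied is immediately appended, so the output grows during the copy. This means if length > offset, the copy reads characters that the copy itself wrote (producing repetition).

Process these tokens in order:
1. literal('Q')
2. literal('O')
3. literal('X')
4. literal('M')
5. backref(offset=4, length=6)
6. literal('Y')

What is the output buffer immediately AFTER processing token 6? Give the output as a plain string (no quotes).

Token 1: literal('Q'). Output: "Q"
Token 2: literal('O'). Output: "QO"
Token 3: literal('X'). Output: "QOX"
Token 4: literal('M'). Output: "QOXM"
Token 5: backref(off=4, len=6) (overlapping!). Copied 'QOXMQO' from pos 0. Output: "QOXMQOXMQO"
Token 6: literal('Y'). Output: "QOXMQOXMQOY"

Answer: QOXMQOXMQOY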